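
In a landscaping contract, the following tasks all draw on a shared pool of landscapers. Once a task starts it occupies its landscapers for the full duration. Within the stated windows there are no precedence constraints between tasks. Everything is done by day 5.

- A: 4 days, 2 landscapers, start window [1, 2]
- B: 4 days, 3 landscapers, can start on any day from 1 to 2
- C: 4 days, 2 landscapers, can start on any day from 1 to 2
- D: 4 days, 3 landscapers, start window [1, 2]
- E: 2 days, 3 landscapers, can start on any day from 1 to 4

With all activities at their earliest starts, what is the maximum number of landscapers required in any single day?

Early-start schedule: A@1, B@1, C@1, D@1, E@1.
Load per day: day 1: 13, day 2: 13, day 3: 10, day 4: 10, day 5: 0.
Peak is 13.

13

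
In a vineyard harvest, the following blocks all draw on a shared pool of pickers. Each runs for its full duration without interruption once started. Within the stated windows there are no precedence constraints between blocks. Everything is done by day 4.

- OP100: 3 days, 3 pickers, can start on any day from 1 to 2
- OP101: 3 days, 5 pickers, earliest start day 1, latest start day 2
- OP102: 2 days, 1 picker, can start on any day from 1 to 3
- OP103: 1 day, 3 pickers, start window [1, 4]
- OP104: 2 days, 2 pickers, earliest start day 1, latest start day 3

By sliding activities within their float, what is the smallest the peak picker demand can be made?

10

Early-start (OP100@1, OP101@1, OP102@1, OP103@1, OP104@1) gives peak 14: d1:14  d2:11  d3:8  d4:0.
Shift OP103→4, OP104→3.
Schedule OP100@1, OP101@1, OP102@1, OP103@4, OP104@3: d1:9  d2:9  d3:10  d4:5 — peak 10.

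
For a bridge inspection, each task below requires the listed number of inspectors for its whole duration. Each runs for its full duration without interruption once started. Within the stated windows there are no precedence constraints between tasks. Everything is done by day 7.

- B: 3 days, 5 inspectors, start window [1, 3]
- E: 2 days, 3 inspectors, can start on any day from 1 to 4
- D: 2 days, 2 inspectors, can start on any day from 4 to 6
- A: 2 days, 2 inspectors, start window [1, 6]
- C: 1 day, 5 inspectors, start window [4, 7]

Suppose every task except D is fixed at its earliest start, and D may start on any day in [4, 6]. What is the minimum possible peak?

D@4: d1:10  d2:10  d3:5  d4:7  d5:2  d6:0  d7:0 → peak 10
D@5: d1:10  d2:10  d3:5  d4:5  d5:2  d6:2  d7:0 → peak 10
D@6: d1:10  d2:10  d3:5  d4:5  d5:0  d6:2  d7:2 → peak 10
Best is D@4, peak 10.

10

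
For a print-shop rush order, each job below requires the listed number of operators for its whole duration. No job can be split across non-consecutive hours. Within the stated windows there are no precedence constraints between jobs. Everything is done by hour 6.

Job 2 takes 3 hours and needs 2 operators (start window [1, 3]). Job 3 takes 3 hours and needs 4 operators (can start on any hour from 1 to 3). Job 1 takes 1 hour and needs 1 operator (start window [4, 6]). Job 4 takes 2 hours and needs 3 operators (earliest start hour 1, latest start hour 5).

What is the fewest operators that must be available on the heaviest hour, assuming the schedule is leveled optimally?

Early-start (Job 2@1, Job 3@1, Job 1@4, Job 4@1) gives peak 9: h1:9  h2:9  h3:6  h4:1  h5:0  h6:0.
Shift Job 4→4.
Schedule Job 2@1, Job 3@1, Job 1@4, Job 4@4: h1:6  h2:6  h3:6  h4:4  h5:3  h6:0 — peak 6.

6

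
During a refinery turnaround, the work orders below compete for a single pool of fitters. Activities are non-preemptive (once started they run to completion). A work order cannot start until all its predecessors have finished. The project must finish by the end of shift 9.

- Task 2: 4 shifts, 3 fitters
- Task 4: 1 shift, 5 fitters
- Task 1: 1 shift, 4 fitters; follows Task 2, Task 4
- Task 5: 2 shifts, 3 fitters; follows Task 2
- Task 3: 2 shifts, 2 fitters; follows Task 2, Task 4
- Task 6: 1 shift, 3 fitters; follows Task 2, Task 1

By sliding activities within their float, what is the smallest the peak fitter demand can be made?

5

Early-start (Task 2@1, Task 4@1, Task 1@5, Task 5@5, Task 3@5, Task 6@6) gives peak 9: s1:8  s2:3  s3:3  s4:3  s5:9  s6:8  s7:0  s8:0  s9:0.
Shift Task 4→5, Task 1→6, Task 5→7, Task 3→7, Task 6→9.
Schedule Task 2@1, Task 4@5, Task 1@6, Task 5@7, Task 3@7, Task 6@9: s1:3  s2:3  s3:3  s4:3  s5:5  s6:4  s7:5  s8:5  s9:3 — peak 5.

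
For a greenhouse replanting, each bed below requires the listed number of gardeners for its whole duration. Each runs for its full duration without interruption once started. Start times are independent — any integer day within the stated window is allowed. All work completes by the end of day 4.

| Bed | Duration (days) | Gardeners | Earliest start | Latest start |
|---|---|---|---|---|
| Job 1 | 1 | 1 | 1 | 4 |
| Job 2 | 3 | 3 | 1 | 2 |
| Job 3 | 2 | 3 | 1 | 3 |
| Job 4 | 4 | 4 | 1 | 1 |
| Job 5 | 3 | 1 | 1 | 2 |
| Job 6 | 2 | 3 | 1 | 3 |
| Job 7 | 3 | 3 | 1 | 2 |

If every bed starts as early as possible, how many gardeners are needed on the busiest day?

Early-start schedule: Job 1@1, Job 2@1, Job 3@1, Job 4@1, Job 5@1, Job 6@1, Job 7@1.
Load per day: day 1: 18, day 2: 17, day 3: 11, day 4: 4.
Peak is 18.

18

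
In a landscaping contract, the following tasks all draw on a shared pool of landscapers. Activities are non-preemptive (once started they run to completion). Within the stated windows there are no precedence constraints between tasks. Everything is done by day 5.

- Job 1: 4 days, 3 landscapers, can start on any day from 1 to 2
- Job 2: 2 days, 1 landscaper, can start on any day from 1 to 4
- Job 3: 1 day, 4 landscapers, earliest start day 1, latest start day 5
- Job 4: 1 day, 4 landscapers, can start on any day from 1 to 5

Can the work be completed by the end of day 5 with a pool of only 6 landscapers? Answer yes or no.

The minimum achievable peak is 7; 6 < 7, so no feasible schedule stays within the cap.

no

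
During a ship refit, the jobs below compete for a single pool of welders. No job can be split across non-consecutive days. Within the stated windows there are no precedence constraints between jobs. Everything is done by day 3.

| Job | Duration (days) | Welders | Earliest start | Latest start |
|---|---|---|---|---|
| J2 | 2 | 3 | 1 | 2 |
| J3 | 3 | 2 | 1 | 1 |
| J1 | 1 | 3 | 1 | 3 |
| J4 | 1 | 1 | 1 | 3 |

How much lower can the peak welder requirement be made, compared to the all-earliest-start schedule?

3

Early-start peak: d1:9  d2:5  d3:2 ⇒ 9.
Leveled (J2@1, J3@1, J1@3, J4@1): d1:6  d2:5  d3:5 ⇒ 6.
Reduction 9 − 6 = 3.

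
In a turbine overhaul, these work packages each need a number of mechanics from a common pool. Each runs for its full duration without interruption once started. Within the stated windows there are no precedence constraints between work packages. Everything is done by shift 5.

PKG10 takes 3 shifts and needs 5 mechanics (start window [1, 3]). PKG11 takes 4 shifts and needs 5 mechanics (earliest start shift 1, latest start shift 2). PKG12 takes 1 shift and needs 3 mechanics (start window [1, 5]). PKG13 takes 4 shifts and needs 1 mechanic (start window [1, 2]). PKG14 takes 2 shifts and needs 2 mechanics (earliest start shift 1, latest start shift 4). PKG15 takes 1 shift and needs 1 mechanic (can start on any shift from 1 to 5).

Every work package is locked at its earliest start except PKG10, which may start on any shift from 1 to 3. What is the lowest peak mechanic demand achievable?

PKG10@1: s1:17  s2:13  s3:11  s4:6  s5:0 → peak 17
PKG10@2: s1:12  s2:13  s3:11  s4:11  s5:0 → peak 13
PKG10@3: s1:12  s2:8  s3:11  s4:11  s5:5 → peak 12
Best is PKG10@3, peak 12.

12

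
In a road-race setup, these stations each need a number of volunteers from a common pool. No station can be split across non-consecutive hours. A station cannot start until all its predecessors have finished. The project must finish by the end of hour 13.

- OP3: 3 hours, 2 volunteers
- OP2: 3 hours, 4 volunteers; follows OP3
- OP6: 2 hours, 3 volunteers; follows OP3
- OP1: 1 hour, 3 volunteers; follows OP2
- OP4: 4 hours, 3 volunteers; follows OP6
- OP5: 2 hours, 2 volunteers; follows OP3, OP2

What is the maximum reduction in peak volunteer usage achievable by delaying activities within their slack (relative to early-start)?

3

Early-start peak: h1:2  h2:2  h3:2  h4:7  h5:7  h6:7  h7:8  h8:5  h9:3  h10:0  h11:0  h12:0  h13:0 ⇒ 8.
Leveled (OP3@1, OP2@4, OP6@7, OP1@9, OP4@10, OP5@7): h1:2  h2:2  h3:2  h4:4  h5:4  h6:4  h7:5  h8:5  h9:3  h10:3  h11:3  h12:3  h13:3 ⇒ 5.
Reduction 8 − 5 = 3.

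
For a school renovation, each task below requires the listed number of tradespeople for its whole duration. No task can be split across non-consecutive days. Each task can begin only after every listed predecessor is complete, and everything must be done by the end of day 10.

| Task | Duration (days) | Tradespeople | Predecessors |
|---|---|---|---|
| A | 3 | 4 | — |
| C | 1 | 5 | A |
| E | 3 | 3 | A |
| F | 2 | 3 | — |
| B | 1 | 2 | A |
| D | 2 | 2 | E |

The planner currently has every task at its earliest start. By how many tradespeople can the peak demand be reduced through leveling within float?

5

Early-start peak: d1:7  d2:7  d3:4  d4:10  d5:3  d6:3  d7:2  d8:2  d9:0  d10:0 ⇒ 10.
Leveled (A@1, C@4, E@5, F@8, B@5, D@8): d1:4  d2:4  d3:4  d4:5  d5:5  d6:3  d7:3  d8:5  d9:5  d10:0 ⇒ 5.
Reduction 10 − 5 = 5.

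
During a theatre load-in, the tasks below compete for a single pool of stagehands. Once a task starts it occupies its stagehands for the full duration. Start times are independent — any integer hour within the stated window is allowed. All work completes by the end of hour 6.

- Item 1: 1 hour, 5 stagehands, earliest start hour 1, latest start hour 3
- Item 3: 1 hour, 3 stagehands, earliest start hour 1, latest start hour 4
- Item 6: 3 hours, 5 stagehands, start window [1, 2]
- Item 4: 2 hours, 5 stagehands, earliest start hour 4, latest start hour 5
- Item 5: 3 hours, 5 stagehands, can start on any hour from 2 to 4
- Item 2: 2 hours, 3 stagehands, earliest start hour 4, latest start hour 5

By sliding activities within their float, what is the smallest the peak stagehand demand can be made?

Early-start (Item 1@1, Item 3@1, Item 6@1, Item 4@4, Item 5@2, Item 2@4) gives peak 13: h1:13  h2:10  h3:10  h4:13  h5:8  h6:0.
Shift Item 6→2, Item 4→5, Item 2→5.
Schedule Item 1@1, Item 3@1, Item 6@2, Item 4@5, Item 5@2, Item 2@5: h1:8  h2:10  h3:10  h4:10  h5:8  h6:8 — peak 10.

10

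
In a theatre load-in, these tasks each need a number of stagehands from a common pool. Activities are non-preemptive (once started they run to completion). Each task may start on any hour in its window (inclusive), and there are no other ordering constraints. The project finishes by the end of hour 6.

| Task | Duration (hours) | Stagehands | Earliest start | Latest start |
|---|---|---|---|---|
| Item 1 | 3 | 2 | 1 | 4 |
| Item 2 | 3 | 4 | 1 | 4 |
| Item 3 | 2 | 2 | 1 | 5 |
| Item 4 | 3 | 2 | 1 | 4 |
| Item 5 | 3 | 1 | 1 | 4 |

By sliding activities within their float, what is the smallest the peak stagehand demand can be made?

6

Early-start (Item 1@1, Item 2@1, Item 3@1, Item 4@1, Item 5@1) gives peak 11: h1:11  h2:11  h3:9  h4:0  h5:0  h6:0.
Shift Item 3→4, Item 4→4, Item 5→4.
Schedule Item 1@1, Item 2@1, Item 3@4, Item 4@4, Item 5@4: h1:6  h2:6  h3:6  h4:5  h5:5  h6:3 — peak 6.
Total stagehand-hours = 31 over 6 hours ⇒ peak ≥ ⌈31/6⌉ = 6, so 6 is optimal.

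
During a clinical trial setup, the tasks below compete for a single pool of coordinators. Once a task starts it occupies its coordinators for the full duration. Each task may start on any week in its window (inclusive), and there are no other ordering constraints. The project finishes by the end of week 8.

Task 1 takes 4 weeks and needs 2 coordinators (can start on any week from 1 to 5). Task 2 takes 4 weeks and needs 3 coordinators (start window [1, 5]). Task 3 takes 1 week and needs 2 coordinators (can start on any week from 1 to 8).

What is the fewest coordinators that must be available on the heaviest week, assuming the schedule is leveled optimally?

Early-start (Task 1@1, Task 2@1, Task 3@1) gives peak 7: w1:7  w2:5  w3:5  w4:5  w5:0  w6:0  w7:0  w8:0.
Shift Task 2→5.
Schedule Task 1@1, Task 2@5, Task 3@1: w1:4  w2:2  w3:2  w4:2  w5:3  w6:3  w7:3  w8:3 — peak 4.

4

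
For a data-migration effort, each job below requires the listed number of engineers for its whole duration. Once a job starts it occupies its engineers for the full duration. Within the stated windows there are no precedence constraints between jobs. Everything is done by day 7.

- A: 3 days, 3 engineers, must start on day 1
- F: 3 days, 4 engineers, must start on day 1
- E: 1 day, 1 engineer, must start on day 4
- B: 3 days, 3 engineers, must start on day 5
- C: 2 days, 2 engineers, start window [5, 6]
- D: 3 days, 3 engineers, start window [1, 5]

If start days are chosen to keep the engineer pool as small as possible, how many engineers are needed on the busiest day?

8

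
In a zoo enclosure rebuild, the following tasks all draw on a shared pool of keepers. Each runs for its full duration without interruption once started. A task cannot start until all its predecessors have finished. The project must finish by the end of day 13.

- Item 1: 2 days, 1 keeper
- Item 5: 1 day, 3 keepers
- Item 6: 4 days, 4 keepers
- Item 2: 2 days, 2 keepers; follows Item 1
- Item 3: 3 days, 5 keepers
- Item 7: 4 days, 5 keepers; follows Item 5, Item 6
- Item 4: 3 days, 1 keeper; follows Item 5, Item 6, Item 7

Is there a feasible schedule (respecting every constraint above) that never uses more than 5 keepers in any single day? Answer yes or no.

The minimum achievable peak is 6; 5 < 6, so no feasible schedule stays within the cap.

no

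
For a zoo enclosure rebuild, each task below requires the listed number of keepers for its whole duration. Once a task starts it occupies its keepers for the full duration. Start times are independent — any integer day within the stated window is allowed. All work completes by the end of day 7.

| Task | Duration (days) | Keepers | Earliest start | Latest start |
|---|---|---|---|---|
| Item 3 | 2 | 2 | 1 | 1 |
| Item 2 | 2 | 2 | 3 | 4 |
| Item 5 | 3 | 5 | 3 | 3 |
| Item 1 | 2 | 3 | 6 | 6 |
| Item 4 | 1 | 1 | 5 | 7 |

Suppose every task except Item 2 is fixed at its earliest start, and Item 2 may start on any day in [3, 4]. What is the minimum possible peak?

7

Item 2@3: d1:2  d2:2  d3:7  d4:7  d5:6  d6:3  d7:3 → peak 7
Item 2@4: d1:2  d2:2  d3:5  d4:7  d5:8  d6:3  d7:3 → peak 8
Best is Item 2@3, peak 7.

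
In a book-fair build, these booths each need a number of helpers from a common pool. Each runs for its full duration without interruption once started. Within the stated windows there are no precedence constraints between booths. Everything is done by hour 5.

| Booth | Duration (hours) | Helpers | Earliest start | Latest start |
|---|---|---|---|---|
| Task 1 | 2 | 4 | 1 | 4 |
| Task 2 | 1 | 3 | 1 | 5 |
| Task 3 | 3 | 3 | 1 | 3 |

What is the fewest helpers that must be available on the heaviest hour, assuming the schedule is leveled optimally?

6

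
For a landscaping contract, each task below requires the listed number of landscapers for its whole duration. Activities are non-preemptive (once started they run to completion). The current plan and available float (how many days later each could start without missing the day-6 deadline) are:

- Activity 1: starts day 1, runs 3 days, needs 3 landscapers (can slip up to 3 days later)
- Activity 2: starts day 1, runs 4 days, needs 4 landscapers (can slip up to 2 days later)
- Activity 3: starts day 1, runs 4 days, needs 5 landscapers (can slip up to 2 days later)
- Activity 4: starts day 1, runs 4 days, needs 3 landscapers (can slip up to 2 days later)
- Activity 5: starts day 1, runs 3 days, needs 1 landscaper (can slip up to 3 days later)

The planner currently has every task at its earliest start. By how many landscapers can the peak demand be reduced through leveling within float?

Early-start peak: d1:16  d2:16  d3:16  d4:12  d5:0  d6:0 ⇒ 16.
Leveled (Activity 1@1, Activity 2@1, Activity 3@1, Activity 4@1, Activity 5@4): d1:15  d2:15  d3:15  d4:13  d5:1  d6:1 ⇒ 15.
Reduction 16 − 15 = 1.

1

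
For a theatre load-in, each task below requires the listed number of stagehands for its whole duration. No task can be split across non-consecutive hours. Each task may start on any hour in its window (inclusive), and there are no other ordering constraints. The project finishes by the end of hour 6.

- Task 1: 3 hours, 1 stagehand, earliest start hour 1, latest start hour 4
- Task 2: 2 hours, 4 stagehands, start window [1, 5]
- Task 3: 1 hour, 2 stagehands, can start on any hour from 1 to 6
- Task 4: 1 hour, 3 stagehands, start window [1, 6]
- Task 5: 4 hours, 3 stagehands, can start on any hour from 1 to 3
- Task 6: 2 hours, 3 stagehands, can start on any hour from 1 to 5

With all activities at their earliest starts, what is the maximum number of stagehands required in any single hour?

16

Early-start schedule: Task 1@1, Task 2@1, Task 3@1, Task 4@1, Task 5@1, Task 6@1.
Load per hour: hour 1: 16, hour 2: 11, hour 3: 4, hour 4: 3, hour 5: 0, hour 6: 0.
Peak is 16.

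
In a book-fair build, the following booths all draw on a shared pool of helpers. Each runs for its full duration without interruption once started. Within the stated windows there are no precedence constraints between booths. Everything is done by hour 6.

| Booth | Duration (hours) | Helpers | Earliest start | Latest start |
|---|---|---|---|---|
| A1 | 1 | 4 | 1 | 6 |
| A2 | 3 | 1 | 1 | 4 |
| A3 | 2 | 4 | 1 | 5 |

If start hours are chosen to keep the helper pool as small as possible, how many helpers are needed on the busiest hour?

4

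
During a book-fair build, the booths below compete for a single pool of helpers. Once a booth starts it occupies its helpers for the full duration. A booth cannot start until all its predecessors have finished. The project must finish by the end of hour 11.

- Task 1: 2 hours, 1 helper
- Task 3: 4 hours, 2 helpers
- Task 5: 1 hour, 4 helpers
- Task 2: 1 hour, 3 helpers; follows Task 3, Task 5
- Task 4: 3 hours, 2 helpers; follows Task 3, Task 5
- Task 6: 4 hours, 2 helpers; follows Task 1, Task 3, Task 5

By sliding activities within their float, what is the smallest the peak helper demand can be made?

4

Early-start (Task 1@1, Task 3@1, Task 5@1, Task 2@5, Task 4@5, Task 6@5) gives peak 7: h1:7  h2:3  h3:2  h4:2  h5:7  h6:4  h7:4  h8:2  h9:0  h10:0  h11:0.
Shift Task 5→5, Task 2→6, Task 4→7, Task 6→7.
Schedule Task 1@1, Task 3@1, Task 5@5, Task 2@6, Task 4@7, Task 6@7: h1:3  h2:3  h3:2  h4:2  h5:4  h6:3  h7:4  h8:4  h9:4  h10:2  h11:0 — peak 4.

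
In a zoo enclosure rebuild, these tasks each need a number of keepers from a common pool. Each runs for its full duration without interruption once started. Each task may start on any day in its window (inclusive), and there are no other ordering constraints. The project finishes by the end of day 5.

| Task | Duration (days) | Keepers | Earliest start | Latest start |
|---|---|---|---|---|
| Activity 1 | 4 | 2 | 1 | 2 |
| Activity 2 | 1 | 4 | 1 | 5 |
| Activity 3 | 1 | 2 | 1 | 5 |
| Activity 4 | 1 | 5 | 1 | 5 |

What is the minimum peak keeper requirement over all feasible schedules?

Early-start (Activity 1@1, Activity 2@1, Activity 3@1, Activity 4@1) gives peak 13: d1:13  d2:2  d3:2  d4:2  d5:0.
Shift Activity 3→2, Activity 4→5.
Schedule Activity 1@1, Activity 2@1, Activity 3@2, Activity 4@5: d1:6  d2:4  d3:2  d4:2  d5:5 — peak 6.

6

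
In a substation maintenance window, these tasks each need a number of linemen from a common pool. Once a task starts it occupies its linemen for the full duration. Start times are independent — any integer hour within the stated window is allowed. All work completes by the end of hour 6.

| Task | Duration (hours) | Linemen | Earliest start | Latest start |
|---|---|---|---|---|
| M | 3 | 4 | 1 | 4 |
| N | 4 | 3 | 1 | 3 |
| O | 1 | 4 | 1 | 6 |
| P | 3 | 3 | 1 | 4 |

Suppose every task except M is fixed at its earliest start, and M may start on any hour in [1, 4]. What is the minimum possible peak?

M@1: h1:14  h2:10  h3:10  h4:3  h5:0  h6:0 → peak 14
M@2: h1:10  h2:10  h3:10  h4:7  h5:0  h6:0 → peak 10
M@3: h1:10  h2:6  h3:10  h4:7  h5:4  h6:0 → peak 10
M@4: h1:10  h2:6  h3:6  h4:7  h5:4  h6:4 → peak 10
Best is M@2, peak 10.

10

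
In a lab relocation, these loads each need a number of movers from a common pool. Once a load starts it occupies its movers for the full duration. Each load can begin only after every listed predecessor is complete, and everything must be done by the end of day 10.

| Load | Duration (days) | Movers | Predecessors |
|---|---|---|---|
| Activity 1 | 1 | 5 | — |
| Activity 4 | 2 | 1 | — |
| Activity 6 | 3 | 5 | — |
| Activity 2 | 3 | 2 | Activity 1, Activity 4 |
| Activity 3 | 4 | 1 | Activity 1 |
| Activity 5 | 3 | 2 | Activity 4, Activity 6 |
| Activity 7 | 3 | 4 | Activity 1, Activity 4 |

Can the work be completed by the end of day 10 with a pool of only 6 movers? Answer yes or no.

yes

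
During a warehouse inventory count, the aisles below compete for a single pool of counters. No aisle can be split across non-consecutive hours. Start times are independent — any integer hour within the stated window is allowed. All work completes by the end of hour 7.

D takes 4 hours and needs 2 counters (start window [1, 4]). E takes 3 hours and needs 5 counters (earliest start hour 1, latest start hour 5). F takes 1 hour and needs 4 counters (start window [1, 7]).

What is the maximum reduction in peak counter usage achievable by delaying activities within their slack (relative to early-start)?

5

Early-start peak: h1:11  h2:7  h3:7  h4:2  h5:0  h6:0  h7:0 ⇒ 11.
Leveled (D@1, E@5, F@1): h1:6  h2:2  h3:2  h4:2  h5:5  h6:5  h7:5 ⇒ 6.
Reduction 11 − 6 = 5.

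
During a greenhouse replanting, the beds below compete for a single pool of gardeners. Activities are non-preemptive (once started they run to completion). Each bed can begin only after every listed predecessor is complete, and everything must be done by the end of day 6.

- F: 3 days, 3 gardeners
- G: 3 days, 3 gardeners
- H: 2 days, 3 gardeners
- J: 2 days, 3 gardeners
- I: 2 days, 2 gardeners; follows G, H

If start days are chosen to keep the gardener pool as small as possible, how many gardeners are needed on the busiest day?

6

Early-start (F@1, G@1, H@1, J@1, I@4) gives peak 12: d1:12  d2:12  d3:6  d4:2  d5:2  d6:0.
Shift F→4, J→3, I→5.
Schedule F@4, G@1, H@1, J@3, I@5: d1:6  d2:6  d3:6  d4:6  d5:5  d6:5 — peak 6.
Total gardener-days = 34 over 6 days ⇒ peak ≥ ⌈34/6⌉ = 6, so 6 is optimal.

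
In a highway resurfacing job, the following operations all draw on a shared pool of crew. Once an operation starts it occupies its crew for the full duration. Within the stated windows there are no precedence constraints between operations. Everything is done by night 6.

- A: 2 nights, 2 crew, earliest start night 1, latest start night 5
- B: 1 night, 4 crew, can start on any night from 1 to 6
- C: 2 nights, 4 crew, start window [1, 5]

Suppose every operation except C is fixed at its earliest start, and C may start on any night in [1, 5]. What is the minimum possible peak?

6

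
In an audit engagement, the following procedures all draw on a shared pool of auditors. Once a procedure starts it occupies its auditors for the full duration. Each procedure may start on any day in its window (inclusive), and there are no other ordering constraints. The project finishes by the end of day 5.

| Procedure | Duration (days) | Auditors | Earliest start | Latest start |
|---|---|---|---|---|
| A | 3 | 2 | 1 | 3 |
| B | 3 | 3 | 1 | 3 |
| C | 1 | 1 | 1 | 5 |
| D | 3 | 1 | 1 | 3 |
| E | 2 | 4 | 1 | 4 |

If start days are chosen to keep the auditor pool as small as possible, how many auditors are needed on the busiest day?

Early-start (A@1, B@1, C@1, D@1, E@1) gives peak 11: d1:11  d2:10  d3:6  d4:0  d5:0.
Shift D→2, E→4.
Schedule A@1, B@1, C@1, D@2, E@4: d1:6  d2:6  d3:6  d4:5  d5:4 — peak 6.
Total auditor-days = 27 over 5 days ⇒ peak ≥ ⌈27/5⌉ = 6, so 6 is optimal.

6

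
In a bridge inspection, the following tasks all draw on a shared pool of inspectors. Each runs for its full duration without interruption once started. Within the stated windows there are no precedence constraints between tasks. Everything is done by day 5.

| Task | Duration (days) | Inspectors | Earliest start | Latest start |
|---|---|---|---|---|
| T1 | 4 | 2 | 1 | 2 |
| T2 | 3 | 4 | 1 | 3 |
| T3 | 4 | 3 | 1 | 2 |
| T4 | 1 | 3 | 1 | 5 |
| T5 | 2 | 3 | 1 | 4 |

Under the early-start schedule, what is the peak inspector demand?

15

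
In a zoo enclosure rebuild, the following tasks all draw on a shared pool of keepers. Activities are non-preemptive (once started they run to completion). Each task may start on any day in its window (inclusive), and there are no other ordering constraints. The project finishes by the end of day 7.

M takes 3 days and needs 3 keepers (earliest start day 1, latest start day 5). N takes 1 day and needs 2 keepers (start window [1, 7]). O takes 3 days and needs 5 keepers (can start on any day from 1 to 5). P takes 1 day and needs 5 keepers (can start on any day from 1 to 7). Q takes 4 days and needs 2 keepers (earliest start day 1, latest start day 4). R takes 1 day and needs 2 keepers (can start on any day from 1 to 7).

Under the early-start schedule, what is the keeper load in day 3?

At early start, day 3 has: M, O, Q.
Demand: 3 + 5 + 2 = 10.

10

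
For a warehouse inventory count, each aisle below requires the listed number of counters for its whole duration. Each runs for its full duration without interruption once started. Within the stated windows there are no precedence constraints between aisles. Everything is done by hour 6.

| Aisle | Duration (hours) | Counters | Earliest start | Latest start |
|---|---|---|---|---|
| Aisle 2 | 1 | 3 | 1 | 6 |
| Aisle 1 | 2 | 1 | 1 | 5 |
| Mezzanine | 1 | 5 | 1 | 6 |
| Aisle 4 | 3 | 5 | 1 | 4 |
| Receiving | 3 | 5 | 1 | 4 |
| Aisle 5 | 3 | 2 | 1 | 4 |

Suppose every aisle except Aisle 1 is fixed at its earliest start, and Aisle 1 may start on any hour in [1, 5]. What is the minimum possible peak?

20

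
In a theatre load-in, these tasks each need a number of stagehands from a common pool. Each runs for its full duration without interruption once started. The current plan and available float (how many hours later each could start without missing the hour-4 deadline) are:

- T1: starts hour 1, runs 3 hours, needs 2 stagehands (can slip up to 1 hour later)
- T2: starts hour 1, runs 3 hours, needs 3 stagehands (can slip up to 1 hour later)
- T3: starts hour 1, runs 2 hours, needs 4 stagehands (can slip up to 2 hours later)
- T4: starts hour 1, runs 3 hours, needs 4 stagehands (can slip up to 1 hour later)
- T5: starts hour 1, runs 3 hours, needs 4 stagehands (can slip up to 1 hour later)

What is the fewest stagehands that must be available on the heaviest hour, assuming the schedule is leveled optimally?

Schedule T1@1, T2@1, T3@1, T4@1, T5@1: h1:17  h2:17  h3:13  h4:0 — peak 17.

17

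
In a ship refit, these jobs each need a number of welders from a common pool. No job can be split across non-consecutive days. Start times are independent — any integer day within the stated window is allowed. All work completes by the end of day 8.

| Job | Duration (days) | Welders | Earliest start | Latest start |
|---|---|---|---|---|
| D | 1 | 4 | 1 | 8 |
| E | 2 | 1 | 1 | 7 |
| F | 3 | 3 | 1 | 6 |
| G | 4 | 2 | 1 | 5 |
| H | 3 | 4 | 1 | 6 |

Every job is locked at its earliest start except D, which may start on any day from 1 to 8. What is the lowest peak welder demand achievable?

D@1: d1:14  d2:10  d3:9  d4:2  d5:0  d6:0  d7:0  d8:0 → peak 14
D@2: d1:10  d2:14  d3:9  d4:2  d5:0  d6:0  d7:0  d8:0 → peak 14
D@3: d1:10  d2:10  d3:13  d4:2  d5:0  d6:0  d7:0  d8:0 → peak 13
D@4: d1:10  d2:10  d3:9  d4:6  d5:0  d6:0  d7:0  d8:0 → peak 10
D@5: d1:10  d2:10  d3:9  d4:2  d5:4  d6:0  d7:0  d8:0 → peak 10
D@6: d1:10  d2:10  d3:9  d4:2  d5:0  d6:4  d7:0  d8:0 → peak 10
D@7: d1:10  d2:10  d3:9  d4:2  d5:0  d6:0  d7:4  d8:0 → peak 10
D@8: d1:10  d2:10  d3:9  d4:2  d5:0  d6:0  d7:0  d8:4 → peak 10
Best is D@4, peak 10.

10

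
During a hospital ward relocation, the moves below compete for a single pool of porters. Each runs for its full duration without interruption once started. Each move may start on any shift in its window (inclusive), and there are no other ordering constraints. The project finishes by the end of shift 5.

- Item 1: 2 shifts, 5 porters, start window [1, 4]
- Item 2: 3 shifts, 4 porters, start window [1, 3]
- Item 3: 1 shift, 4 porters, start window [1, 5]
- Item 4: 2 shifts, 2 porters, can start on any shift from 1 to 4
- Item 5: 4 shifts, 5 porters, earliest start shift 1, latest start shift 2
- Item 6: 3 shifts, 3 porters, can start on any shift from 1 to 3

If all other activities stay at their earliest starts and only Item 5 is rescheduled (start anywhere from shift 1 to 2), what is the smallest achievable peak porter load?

19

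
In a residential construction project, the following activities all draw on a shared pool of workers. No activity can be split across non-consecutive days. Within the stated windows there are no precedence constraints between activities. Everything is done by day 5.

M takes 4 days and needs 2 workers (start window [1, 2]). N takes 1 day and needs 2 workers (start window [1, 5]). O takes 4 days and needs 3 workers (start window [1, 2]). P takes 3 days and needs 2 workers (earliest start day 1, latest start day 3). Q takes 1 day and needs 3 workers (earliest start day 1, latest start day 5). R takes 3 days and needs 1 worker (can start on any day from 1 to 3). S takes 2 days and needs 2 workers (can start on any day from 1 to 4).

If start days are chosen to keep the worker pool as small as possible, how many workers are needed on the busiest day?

8

Early-start (M@1, N@1, O@1, P@1, Q@1, R@1, S@1) gives peak 15: d1:15  d2:10  d3:8  d4:5  d5:0.
Shift O→2, Q→5, S→4.
Schedule M@1, N@1, O@2, P@1, Q@5, R@1, S@4: d1:7  d2:8  d3:8  d4:7  d5:8 — peak 8.
Total worker-days = 38 over 5 days ⇒ peak ≥ ⌈38/5⌉ = 8, so 8 is optimal.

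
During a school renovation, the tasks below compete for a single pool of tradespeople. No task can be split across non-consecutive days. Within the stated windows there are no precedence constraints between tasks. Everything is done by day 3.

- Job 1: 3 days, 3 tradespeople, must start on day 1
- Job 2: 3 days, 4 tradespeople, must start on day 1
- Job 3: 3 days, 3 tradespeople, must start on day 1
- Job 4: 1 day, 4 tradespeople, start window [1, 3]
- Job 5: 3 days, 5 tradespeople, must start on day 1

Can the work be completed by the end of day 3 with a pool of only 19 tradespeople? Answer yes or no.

yes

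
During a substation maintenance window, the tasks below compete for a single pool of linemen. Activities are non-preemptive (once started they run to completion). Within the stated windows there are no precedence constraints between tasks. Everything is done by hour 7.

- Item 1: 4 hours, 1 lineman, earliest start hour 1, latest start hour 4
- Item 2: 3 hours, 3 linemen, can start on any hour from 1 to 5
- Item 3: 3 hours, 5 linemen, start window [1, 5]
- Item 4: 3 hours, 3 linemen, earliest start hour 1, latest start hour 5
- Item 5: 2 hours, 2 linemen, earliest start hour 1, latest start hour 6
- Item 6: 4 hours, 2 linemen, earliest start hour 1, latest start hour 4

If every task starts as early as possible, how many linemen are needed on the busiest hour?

Early-start schedule: Item 1@1, Item 2@1, Item 3@1, Item 4@1, Item 5@1, Item 6@1.
Load per hour: hour 1: 16, hour 2: 16, hour 3: 14, hour 4: 3, hour 5: 0, hour 6: 0, hour 7: 0.
Peak is 16.

16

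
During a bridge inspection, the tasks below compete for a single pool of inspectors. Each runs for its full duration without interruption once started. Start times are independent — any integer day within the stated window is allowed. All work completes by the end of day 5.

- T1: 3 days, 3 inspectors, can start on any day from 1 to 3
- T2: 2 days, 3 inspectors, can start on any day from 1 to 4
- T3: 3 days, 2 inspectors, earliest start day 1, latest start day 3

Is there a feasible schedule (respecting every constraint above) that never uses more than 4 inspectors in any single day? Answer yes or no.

Total inspector-days = 21; over 5 days the average is 21/5 > 4, so some day must exceed 4.

no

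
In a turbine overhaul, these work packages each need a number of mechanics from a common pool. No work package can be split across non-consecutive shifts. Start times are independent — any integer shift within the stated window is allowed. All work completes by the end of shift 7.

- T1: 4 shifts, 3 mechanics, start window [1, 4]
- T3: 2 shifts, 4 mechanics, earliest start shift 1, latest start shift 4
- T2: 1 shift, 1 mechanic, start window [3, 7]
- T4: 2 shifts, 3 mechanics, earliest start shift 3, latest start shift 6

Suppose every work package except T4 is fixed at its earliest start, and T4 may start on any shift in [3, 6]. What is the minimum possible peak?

T4@3: s1:7  s2:7  s3:7  s4:6  s5:0  s6:0  s7:0 → peak 7
T4@4: s1:7  s2:7  s3:4  s4:6  s5:3  s6:0  s7:0 → peak 7
T4@5: s1:7  s2:7  s3:4  s4:3  s5:3  s6:3  s7:0 → peak 7
T4@6: s1:7  s2:7  s3:4  s4:3  s5:0  s6:3  s7:3 → peak 7
Best is T4@3, peak 7.

7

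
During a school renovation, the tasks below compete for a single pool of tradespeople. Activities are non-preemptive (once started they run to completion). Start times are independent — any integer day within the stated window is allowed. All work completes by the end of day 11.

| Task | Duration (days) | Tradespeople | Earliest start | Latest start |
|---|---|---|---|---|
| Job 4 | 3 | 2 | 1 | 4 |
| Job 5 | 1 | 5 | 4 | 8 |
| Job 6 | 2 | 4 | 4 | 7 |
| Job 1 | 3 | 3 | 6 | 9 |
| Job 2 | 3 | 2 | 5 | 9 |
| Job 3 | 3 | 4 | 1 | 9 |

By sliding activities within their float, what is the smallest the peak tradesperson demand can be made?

Early-start (Job 4@1, Job 5@4, Job 6@4, Job 1@6, Job 2@5, Job 3@1) gives peak 9: d1:6  d2:6  d3:6  d4:9  d5:6  d6:5  d7:5  d8:3  d9:0  d10:0  d11:0.
Shift Job 6→5, Job 1→7.
Schedule Job 4@1, Job 5@4, Job 6@5, Job 1@7, Job 2@5, Job 3@1: d1:6  d2:6  d3:6  d4:5  d5:6  d6:6  d7:5  d8:3  d9:3  d10:0  d11:0 — peak 6.

6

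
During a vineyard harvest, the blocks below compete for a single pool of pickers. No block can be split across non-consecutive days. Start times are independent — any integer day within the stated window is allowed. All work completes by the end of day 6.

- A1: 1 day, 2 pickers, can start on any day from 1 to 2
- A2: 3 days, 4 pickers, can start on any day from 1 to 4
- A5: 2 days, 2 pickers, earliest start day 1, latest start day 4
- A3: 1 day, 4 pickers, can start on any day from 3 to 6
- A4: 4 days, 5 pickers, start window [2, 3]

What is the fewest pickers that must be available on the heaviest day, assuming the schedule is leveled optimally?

9

Early-start (A1@1, A2@1, A5@1, A3@3, A4@2) gives peak 13: d1:8  d2:11  d3:13  d4:5  d5:5  d6:0.
Shift A3→4, A4→3.
Schedule A1@1, A2@1, A5@1, A3@4, A4@3: d1:8  d2:6  d3:9  d4:9  d5:5  d6:5 — peak 9.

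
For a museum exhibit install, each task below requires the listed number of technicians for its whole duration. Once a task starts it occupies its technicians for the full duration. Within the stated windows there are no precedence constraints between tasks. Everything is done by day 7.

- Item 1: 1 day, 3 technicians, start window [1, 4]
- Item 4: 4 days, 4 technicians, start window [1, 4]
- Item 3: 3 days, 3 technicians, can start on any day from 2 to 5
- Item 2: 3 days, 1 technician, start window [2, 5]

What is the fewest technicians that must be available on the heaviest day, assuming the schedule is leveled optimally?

7

Early-start (Item 1@1, Item 4@1, Item 3@2, Item 2@2) gives peak 8: d1:7  d2:8  d3:8  d4:8  d5:0  d6:0  d7:0.
Shift Item 2→5.
Schedule Item 1@1, Item 4@1, Item 3@2, Item 2@5: d1:7  d2:7  d3:7  d4:7  d5:1  d6:1  d7:1 — peak 7.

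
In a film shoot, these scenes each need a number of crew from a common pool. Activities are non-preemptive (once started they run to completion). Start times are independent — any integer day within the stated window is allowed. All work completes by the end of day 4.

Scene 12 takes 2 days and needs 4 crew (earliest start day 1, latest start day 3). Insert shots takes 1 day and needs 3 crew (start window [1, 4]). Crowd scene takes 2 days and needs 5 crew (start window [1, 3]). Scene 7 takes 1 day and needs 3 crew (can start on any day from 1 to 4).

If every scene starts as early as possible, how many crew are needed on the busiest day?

15

Early-start schedule: Scene 12@1, Insert shots@1, Crowd scene@1, Scene 7@1.
Load per day: day 1: 15, day 2: 9, day 3: 0, day 4: 0.
Peak is 15.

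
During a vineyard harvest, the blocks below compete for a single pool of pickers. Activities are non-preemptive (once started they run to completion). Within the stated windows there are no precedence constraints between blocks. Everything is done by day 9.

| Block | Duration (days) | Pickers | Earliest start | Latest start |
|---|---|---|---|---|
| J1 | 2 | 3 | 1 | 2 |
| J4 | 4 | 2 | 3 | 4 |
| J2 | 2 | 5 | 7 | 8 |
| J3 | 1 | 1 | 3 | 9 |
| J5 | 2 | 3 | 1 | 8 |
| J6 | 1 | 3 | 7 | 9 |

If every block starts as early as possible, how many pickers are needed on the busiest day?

8

Early-start schedule: J1@1, J4@3, J2@7, J3@3, J5@1, J6@7.
Load per day: day 1: 6, day 2: 6, day 3: 3, day 4: 2, day 5: 2, day 6: 2, day 7: 8, day 8: 5, day 9: 0.
Peak is 8.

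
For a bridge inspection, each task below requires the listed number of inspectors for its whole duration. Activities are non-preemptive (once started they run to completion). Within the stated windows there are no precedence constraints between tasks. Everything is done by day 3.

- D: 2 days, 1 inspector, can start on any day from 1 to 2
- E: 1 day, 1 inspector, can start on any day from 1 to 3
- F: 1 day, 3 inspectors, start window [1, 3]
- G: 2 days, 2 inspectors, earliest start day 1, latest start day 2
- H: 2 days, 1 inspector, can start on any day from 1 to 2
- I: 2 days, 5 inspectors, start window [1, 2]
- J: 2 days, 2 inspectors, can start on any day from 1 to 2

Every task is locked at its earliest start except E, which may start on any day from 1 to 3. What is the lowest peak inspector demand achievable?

14

E@1: d1:15  d2:11  d3:0 → peak 15
E@2: d1:14  d2:12  d3:0 → peak 14
E@3: d1:14  d2:11  d3:1 → peak 14
Best is E@2, peak 14.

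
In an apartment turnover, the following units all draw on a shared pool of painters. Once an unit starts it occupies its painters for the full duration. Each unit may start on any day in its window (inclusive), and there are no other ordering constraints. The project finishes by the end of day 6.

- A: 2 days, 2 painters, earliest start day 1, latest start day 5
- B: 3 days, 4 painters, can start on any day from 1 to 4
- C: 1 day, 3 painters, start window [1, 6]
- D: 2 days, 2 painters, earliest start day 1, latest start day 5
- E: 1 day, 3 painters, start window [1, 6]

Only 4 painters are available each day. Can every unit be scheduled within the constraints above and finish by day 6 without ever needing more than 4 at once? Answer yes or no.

Total painter-days = 26; over 6 days the average is 26/6 > 4, so some day must exceed 4.

no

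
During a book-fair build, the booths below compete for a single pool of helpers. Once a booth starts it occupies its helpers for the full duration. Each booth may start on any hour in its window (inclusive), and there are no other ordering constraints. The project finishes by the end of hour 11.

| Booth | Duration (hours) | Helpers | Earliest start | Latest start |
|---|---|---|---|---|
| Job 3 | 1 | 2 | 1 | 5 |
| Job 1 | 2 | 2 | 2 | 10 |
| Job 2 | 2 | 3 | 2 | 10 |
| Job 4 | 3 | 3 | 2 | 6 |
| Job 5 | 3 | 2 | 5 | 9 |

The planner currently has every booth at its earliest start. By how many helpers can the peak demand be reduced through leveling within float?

5

Early-start peak: h1:2  h2:8  h3:8  h4:3  h5:2  h6:2  h7:2  h8:0  h9:0  h10:0  h11:0 ⇒ 8.
Leveled (Job 3@1, Job 1@2, Job 2@4, Job 4@6, Job 5@9): h1:2  h2:2  h3:2  h4:3  h5:3  h6:3  h7:3  h8:3  h9:2  h10:2  h11:2 ⇒ 3.
Reduction 8 − 3 = 5.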